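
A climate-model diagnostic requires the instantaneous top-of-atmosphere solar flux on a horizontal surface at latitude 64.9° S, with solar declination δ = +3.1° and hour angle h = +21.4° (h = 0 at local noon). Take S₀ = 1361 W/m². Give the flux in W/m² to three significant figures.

cos θ_z = sin φ sin δ + cos φ cos δ cos h = -0.048972 + 0.394375 = 0.345403.
Flux = S₀ · cos θ_z = 1361 × 0.345403 = 470.1 W/m².

470 W/m²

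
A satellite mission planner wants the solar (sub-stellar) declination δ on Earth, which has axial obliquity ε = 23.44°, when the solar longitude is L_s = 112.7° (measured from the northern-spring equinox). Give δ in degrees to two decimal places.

δ = +21.53°

sin δ = sin ε · sin L_s = sin 23.44° × sin 112.7° = 0.366975.
δ = arcsin(0.366975) = +21.53°.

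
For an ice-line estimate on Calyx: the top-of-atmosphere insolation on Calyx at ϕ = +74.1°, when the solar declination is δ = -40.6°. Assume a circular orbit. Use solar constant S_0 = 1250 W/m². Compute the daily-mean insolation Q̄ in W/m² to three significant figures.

Q̄ ≈ 0.00 W/m²

cos h₀ = −tan(+74.1°) tan(-40.600°) = 3.0089 ≥ 1 ⇒ polar night, h₀ = 0 and Q̄ = 0.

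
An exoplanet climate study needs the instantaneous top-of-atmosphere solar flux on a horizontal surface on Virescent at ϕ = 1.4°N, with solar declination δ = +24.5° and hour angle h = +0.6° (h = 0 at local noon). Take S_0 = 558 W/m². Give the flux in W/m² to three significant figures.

cos θ_z = sin ϕ sin δ + cos ϕ cos δ cos h = 0.010132 + 0.909640 = 0.919772.
Flux = S_0 · cos θ_z = 558 × 0.919772 = 513.2 W/m².

513 W/m²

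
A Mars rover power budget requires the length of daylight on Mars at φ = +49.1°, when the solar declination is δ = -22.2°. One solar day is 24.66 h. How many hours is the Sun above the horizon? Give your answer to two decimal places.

8.48 h

cos H₀ = −tan φ · tan δ = −tan(+49.1°) × tan(-22.200°) = 0.4711, so H₀ = 1.0802 rad = 61.89°.
Daylight = 2H₀/(2π) × 24.66 h = (1.0802/π) × 24.66 = 8.48 h.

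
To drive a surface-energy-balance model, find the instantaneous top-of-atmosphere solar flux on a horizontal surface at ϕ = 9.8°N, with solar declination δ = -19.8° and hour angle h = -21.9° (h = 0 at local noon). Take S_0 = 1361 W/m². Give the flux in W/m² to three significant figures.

cos θ_z = sin ϕ sin δ + cos ϕ cos δ cos h = -0.057656 + 0.860245 = 0.802589.
Flux = S_0 · cos θ_z = 1361 × 0.802589 = 1092 W/m².

1.09e+03 W/m²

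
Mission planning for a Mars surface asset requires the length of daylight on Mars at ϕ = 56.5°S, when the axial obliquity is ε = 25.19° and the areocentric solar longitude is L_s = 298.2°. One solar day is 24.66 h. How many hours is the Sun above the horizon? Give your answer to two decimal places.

17.49 h

sin δ = sin 25.19° × sin 298.2° = -0.37510, so δ = -22.031°.
cos h₀ = −tan ϕ · tan δ = −tan(-56.5°) × tan(-22.031°) = -0.6114, so h₀ = 2.2286 rad = 127.69°.
Daylight = 2h₀/(2π) × 24.66 h = (2.2286/π) × 24.66 = 17.49 h.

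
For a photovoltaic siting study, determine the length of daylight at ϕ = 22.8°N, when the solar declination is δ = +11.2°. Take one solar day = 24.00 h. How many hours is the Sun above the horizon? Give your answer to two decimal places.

12.64 h

cos h₀ = −tan ϕ · tan δ = −tan(+22.8°) × tan(+11.200°) = -0.0832, so h₀ = 1.6541 rad = 94.77°.
Daylight = 2h₀/(2π) × 24.00 h = (1.6541/π) × 24.00 = 12.64 h.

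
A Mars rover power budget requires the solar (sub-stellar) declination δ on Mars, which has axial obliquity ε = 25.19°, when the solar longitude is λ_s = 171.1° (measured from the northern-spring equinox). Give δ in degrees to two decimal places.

sin δ = sin ε · sin λ_s = sin 25.19° × sin 171.1° = 0.065848.
δ = arcsin(0.065848) = +3.78°.

δ = +3.78°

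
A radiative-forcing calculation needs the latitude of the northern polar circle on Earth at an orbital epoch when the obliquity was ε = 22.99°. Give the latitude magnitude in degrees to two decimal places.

The polar circle is the lowest latitude that experiences at least one full rotation of continuous daylight at the northern-summer solstice; it lies at |ϕ| = 90° − ε = 90° − 22.99° = 67.01°.

67.01°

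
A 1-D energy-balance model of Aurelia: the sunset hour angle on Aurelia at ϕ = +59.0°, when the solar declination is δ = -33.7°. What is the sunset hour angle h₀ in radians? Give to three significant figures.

h₀ = 0.00 rad

cos h₀ = −tan ϕ · tan δ = 1.1099 ≥ 1, so the host star never rises (polar night) and h₀ = 0.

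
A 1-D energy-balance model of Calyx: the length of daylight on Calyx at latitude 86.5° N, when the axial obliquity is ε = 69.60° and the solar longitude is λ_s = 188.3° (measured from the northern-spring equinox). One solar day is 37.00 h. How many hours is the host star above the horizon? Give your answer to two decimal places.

Solar declination: sin δ = sin ε · sin λ_s = sin 69.60° × sin 188.3° = -0.13530, so δ = -7.776°.
cos H₀ = −tan φ · tan δ = 2.2327 ≥ 1, so the host star never rises (polar night) and H₀ = 0.
Daylight = 2H₀/(2π) × 37.00 h = (0.0000/π) × 37.00 = 0.00 h.

0.00 h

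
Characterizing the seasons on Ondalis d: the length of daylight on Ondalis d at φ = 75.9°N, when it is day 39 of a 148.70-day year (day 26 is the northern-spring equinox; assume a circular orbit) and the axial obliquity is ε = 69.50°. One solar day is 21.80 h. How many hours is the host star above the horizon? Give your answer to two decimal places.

Solar longitude: λ_s = 360° × (39 − 26)/148.70 = 31.473°.
sin δ = sin 69.50° × sin 31.473° = 0.48903, so δ = +29.277°.
Sunrise equation: cos H₀ = −tan φ · tan δ = -2.2320 ≤ −1, so the host star never sets (polar day) and H₀ = π.
Daylight = 2H₀/(2π) × 21.80 h = (3.1416/π) × 21.80 = 21.80 h.

21.80 h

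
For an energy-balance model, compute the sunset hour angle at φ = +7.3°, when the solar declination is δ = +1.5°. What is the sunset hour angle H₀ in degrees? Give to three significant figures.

H₀ = 90.2°

cos H₀ = −tan φ · tan δ = −tan(+7.3°) × tan(+1.500°) = -0.0034, so H₀ = 1.5742 rad = 90.19°.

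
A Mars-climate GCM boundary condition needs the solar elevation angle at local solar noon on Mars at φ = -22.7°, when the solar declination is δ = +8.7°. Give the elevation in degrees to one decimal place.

58.6°

At local noon the hour angle is zero, so the zenith angle equals |φ − δ| = |-22.7° − (+8.700°)| = 31.400°.
Elevation = 90° − 31.400° = 58.6°.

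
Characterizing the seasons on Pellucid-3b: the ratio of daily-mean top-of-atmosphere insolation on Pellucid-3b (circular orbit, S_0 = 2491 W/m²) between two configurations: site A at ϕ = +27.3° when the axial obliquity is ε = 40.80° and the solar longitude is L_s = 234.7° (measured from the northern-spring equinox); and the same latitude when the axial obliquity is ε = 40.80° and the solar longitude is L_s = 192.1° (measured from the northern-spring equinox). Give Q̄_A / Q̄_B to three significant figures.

— Configuration A (ϕ=+27.3°):
Solar declination: sin δ = sin ε · sin L_s = sin 40.80° × sin 234.7° = -0.53328, so δ = -32.227°.
cos h₀ = −tan(+27.3°) tan(-32.227°) = 0.3254, h₀ = 1.2394 rad.
Bracket: h₀ sin ϕ sin δ + cos ϕ cos δ sin h₀ = 1.2394×0.45865×-0.53328 + 0.88862×0.84594×0.94559 = -0.303143 + 0.710818 = 0.407675.
Q̄ = (S_0/π) × [bracket] = (2491/π) × 0.407675 = 323.25 W/m².
— Configuration B (ϕ=+27.3°):
Solar declination: sin δ = sin ε · sin L_s = sin 40.80° × sin 192.1° = -0.13697, so δ = -7.872°.
cos h₀ = −tan(+27.3°) tan(-7.872°) = 0.0714, h₀ = 1.4994 rad.
Bracket: h₀ sin ϕ sin δ + cos ϕ cos δ sin h₀ = 1.4994×0.45865×-0.13697 + 0.88862×0.99058×0.99745 = -0.094194 + 0.878005 = 0.783811.
Q̄ = (S_0/π) × [bracket] = (2491/π) × 0.783811 = 621.49 W/m².
Ratio Q̄_A / Q̄_B = 323.25 / 621.49 = 0.5201.

Q̄_A / Q̄_B ≈ 0.520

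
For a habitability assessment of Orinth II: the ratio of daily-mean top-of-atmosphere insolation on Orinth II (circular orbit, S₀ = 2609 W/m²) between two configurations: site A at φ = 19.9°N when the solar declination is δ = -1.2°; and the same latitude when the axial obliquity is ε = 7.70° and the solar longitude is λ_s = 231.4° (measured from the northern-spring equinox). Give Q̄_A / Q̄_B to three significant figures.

— Configuration A (φ=+19.9°):
cos H₀ = −tan(+19.9°) tan(-1.200°) = 0.0076, H₀ = 1.5632 rad.
Bracket: H₀ sin φ sin δ + cos φ cos δ sin H₀ = 1.5632×0.34038×-0.02094 + 0.94029×0.99978×0.99997 = -0.011142 + 0.940055 = 0.928913.
Q̄ = (S₀/π) × [bracket] = (2609/π) × 0.928913 = 771.43 W/m².
— Configuration B (φ=+19.9°):
Solar declination: sin δ = sin ε · sin λ_s = sin 7.70° × sin 231.4° = -0.10471, so δ = -6.011°.
cos H₀ = −tan(+19.9°) tan(-6.011°) = 0.0381, H₀ = 1.5327 rad.
Bracket: H₀ sin φ sin δ + cos φ cos δ sin H₀ = 1.5327×0.34038×-0.10471 + 0.94029×0.99450×0.99927 = -0.054627 + 0.934436 = 0.879809.
Q̄ = (S₀/π) × [bracket] = (2609/π) × 0.879809 = 730.66 W/m².
Ratio Q̄_A / Q̄_B = 771.43 / 730.66 = 1.056.

Q̄_A / Q̄_B ≈ 1.06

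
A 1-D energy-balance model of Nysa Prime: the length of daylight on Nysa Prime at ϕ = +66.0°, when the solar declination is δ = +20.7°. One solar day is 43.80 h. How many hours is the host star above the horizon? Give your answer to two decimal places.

cos h₀ = −tan ϕ · tan δ = −tan(+66.0°) × tan(+20.700°) = -0.8487, so h₀ = 2.5843 rad = 148.07°.
Daylight = 2h₀/(2π) × 43.80 h = (2.5843/π) × 43.80 = 36.03 h.

36.03 h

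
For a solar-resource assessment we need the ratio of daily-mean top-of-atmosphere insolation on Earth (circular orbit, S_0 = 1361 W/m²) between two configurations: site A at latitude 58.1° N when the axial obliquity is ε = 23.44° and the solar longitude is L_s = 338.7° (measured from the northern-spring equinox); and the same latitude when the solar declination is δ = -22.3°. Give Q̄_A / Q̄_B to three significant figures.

Q̄_A / Q̄_B ≈ 3.69

— Configuration A (ϕ=+58.1°):
Solar declination: sin δ = sin ε · sin L_s = sin 23.44° × sin 338.7° = -0.14450, so δ = -8.308°.
cos h₀ = −tan(+58.1°) tan(-8.308°) = 0.2346, h₀ = 1.3340 rad.
Bracket: h₀ sin ϕ sin δ + cos ϕ cos δ sin h₀ = 1.3340×0.84897×-0.14450 + 0.52844×0.98951×0.97209 = -0.163650 + 0.508303 = 0.344653.
Q̄ = (S_0/π) × [bracket] = (1361/π) × 0.344653 = 149.31 W/m².
— Configuration B (ϕ=+58.1°):
cos h₀ = −tan(+58.1°) tan(-22.300°) = 0.6589, h₀ = 0.8514 rad.
Bracket: h₀ sin ϕ sin δ + cos ϕ cos δ sin h₀ = 0.8514×0.84897×-0.37946 + 0.52844×0.92521×0.75223 = -0.274279 + 0.367779 = 0.093500.
Q̄ = (S_0/π) × [bracket] = (1361/π) × 0.093500 = 40.506 W/m².
Ratio Q̄_A / Q̄_B = 149.31 / 40.506 = 3.686.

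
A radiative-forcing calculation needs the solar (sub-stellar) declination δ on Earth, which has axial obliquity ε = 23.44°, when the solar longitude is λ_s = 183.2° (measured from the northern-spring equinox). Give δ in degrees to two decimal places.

δ = -1.27°

sin δ = sin ε · sin λ_s = sin 23.44° × sin 183.2° = -0.022205.
δ = arcsin(-0.022205) = -1.27°.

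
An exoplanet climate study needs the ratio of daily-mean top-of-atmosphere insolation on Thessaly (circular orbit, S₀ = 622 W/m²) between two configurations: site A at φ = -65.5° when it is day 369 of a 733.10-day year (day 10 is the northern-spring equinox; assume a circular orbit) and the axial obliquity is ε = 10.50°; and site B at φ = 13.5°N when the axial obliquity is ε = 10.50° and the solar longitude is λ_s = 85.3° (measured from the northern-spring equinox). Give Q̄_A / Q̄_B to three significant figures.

— Configuration A (φ=-65.5°):
Solar longitude: λ_s = 360° × (369 − 10)/733.10 = 176.292°.
sin δ = sin 10.50° × sin 176.292° = 0.01178, so δ = +0.675°.
cos H₀ = −tan(-65.5°) tan(+0.675°) = 0.0259, H₀ = 1.5449 rad.
Bracket: H₀ sin φ sin δ + cos φ cos δ sin H₀ = 1.5449×-0.90996×0.01178 + 0.41469×0.99993×0.99967 = -0.016560 + 0.414524 = 0.397964.
Q̄ = (S₀/π) × [bracket] = (622/π) × 0.397964 = 78.792 W/m².
— Configuration B (φ=+13.5°):
Solar declination: sin δ = sin ε · sin λ_s = sin 10.50° × sin 85.3° = 0.18162, so δ = +10.464°.
cos H₀ = −tan(+13.5°) tan(+10.464°) = -0.0443, H₀ = 1.6152 rad.
Bracket: H₀ sin φ sin δ + cos φ cos δ sin H₀ = 1.6152×0.23345×0.18162 + 0.97237×0.98337×0.99902 = 0.068483 + 0.955262 = 1.023745.
Q̄ = (S₀/π) × [bracket] = (622/π) × 1.023745 = 202.69 W/m².
Ratio Q̄_A / Q̄_B = 78.792 / 202.69 = 0.3887.

Q̄_A / Q̄_B ≈ 0.389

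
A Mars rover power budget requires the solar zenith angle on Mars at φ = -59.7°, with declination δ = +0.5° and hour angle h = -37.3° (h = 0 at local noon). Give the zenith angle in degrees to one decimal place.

θ_z = 66.8°

cos θ_z = sin φ sin δ + cos φ cos δ cos h = -0.007534 + 0.401323 = 0.393789.
θ_z = arccos(0.393789) = 66.8°.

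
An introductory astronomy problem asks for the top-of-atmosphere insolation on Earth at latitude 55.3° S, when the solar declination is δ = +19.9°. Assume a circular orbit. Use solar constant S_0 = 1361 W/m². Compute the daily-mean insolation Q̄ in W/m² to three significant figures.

Q̄ ≈ 73.9 W/m²

cos h₀ = −tan(-55.3°) tan(+19.900°) = 0.5228, h₀ = 1.0207 rad.
Bracket: h₀ sin ϕ sin δ + cos ϕ cos δ sin h₀ = 1.0207×-0.82214×0.34038 + 0.56928×0.94029×0.85246 = -0.285633 + 0.456312 = 0.170679.
Q̄ = (S_0/π) × [bracket] = (1361/π) × 0.170679 = 73.94 W/m².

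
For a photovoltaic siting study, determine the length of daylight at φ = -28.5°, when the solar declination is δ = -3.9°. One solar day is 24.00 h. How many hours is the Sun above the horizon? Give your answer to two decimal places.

cos H₀ = −tan φ · tan δ = −tan(-28.5°) × tan(-3.900°) = -0.0370, so H₀ = 1.6078 rad = 92.12°.
Daylight = 2H₀/(2π) × 24.00 h = (1.6078/π) × 24.00 = 12.28 h.

12.28 h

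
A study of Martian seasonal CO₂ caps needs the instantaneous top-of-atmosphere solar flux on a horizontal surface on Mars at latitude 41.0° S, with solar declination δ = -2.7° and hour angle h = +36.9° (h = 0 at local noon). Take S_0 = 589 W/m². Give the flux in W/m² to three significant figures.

373 W/m²

cos θ_z = sin ϕ sin δ + cos ϕ cos δ cos h = 0.030905 + 0.602860 = 0.633765.
Flux = S_0 · cos θ_z = 589 × 0.633765 = 373.3 W/m².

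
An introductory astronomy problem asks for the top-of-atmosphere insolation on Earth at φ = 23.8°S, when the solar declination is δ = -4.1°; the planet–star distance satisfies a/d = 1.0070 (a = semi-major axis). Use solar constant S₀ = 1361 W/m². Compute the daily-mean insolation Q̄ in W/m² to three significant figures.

cos H₀ = −tan(-23.8°) tan(-4.100°) = -0.0316, H₀ = 1.6024 rad.
Bracket: H₀ sin φ sin δ + cos φ cos δ sin H₀ = 1.6024×-0.40355×-0.07150 + 0.91496×0.99744×0.99950 = 0.046235 + 0.912161 = 0.958396.
Inverse-square distance factor (a/d)² = 1.0070² = 1.014049.
Q̄ = (S₀/π) × 1.014049 × [bracket] = (1361/π) × 1.014049 × 0.958396 = 421.0 W/m².

Q̄ ≈ 421 W/m²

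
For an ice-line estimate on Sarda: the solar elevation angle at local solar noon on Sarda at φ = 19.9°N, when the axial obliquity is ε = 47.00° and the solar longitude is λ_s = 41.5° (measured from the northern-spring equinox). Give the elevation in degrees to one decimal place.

80.9°

Solar declination: sin δ = sin ε · sin λ_s = sin 47.00° × sin 41.5° = 0.48461, so δ = +28.987°.
At local noon the hour angle is zero, so the zenith angle equals |φ − δ| = |+19.9° − (+28.987°)| = 9.087°.
Elevation = 90° − 9.087° = 80.9°.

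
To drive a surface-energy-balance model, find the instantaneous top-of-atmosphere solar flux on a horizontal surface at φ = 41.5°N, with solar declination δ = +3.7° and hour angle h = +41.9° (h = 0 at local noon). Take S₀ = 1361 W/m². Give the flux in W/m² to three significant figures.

cos θ_z = sin φ sin δ + cos φ cos δ cos h = 0.042760 + 0.556294 = 0.599054.
Flux = S₀ · cos θ_z = 1361 × 0.599054 = 815.3 W/m².

815 W/m²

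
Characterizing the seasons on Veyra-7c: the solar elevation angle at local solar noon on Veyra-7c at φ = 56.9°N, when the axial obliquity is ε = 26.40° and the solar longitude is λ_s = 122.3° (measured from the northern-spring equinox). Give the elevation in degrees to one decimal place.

55.2°

Solar declination: sin δ = sin ε · sin λ_s = sin 26.40° × sin 122.3° = 0.37583, so δ = +22.076°.
At local noon the hour angle is zero, so the zenith angle equals |φ − δ| = |+56.9° − (+22.076°)| = 34.824°.
Elevation = 90° − 34.824° = 55.2°.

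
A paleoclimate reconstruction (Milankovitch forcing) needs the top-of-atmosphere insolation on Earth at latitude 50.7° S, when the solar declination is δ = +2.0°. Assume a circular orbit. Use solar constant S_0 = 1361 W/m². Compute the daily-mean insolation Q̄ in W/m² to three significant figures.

Q̄ ≈ 256 W/m²

cos h₀ = −tan(-50.7°) tan(+2.000°) = 0.0427, h₀ = 1.5281 rad.
Bracket: h₀ sin ϕ sin δ + cos ϕ cos δ sin h₀ = 1.5281×-0.77384×0.03490 + 0.63338×0.99939×0.99909 = -0.041269 + 0.632418 = 0.591149.
Q̄ = (S_0/π) × [bracket] = (1361/π) × 0.591149 = 256.1 W/m².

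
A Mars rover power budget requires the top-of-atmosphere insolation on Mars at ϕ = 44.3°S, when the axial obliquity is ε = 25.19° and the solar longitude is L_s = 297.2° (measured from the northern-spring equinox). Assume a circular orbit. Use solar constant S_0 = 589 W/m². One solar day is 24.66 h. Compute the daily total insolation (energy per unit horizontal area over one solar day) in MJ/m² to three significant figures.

Solar declination: sin δ = sin ε · sin L_s = sin 25.19° × sin 297.2° = -0.37855, so δ = -22.244°.
cos h₀ = −tan(-44.3°) tan(-22.244°) = -0.3991, h₀ = 1.9814 rad.
Bracket: h₀ sin ϕ sin δ + cos ϕ cos δ sin h₀ = 1.9814×-0.69842×-0.37855 + 0.71569×0.92558×0.91690 = 0.523856 + 0.607381 = 1.131237.
Q̄ = (S_0/π) × [bracket] = (589/π) × 1.131237 = 212.09 W/m².
Daily total = Q̄ × 24.66 h × 3600 s/h = 212.09 × 24.66 × 3600 / 10⁶ = 18.83 MJ/m².

18.8 MJ/m²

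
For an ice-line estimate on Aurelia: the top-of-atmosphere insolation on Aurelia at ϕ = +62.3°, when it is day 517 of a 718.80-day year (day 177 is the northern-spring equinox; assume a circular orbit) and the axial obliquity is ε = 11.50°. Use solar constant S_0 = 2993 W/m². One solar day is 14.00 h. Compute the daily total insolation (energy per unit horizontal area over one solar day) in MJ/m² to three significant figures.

Solar longitude: L_s = 360° × (517 − 177)/718.80 = 170.284°.
sin δ = sin 11.50° × sin 170.284° = 0.03365, so δ = +1.928°.
cos h₀ = −tan(+62.3°) tan(+1.928°) = -0.0641, h₀ = 1.6350 rad.
Bracket: h₀ sin ϕ sin δ + cos ϕ cos δ sin h₀ = 1.6350×0.88539×0.03365 + 0.46484×0.99943×0.99794 = 0.048712 + 0.463618 = 0.512330.
Q̄ = (S_0/π) × [bracket] = (2993/π) × 0.512330 = 488.10 W/m².
Daily total = Q̄ × 14.00 h × 3600 s/h = 488.10 × 14.00 × 3600 / 10⁶ = 24.60 MJ/m².

24.6 MJ/m²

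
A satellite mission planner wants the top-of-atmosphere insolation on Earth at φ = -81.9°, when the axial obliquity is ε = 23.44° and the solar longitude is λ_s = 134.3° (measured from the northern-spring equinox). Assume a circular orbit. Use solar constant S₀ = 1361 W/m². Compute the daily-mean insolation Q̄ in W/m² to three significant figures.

Solar declination: sin δ = sin ε · sin λ_s = sin 23.44° × sin 134.3° = 0.28469, so δ = +16.541°.
cos H₀ = −tan(-81.9°) tan(+16.541°) = 2.0867 ≥ 1 ⇒ polar night, H₀ = 0 and Q̄ = 0.

Q̄ ≈ 0.00 W/m²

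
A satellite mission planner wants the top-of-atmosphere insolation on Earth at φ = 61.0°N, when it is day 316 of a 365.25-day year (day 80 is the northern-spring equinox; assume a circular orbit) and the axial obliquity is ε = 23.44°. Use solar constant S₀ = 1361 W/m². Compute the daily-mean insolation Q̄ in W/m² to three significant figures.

Solar longitude: λ_s = 360° × (316 − 80)/365.25 = 232.608°.
sin δ = sin 23.44° × sin 232.608° = -0.31604, so δ = -18.424°.
cos H₀ = −tan(+61.0°) tan(-18.424°) = 0.6010, H₀ = 0.9261 rad.
Bracket: H₀ sin φ sin δ + cos φ cos δ sin H₀ = 0.9261×0.87462×-0.31604 + 0.48481×0.94875×0.79928 = -0.255988 + 0.367640 = 0.111652.
Q̄ = (S₀/π) × [bracket] = (1361/π) × 0.111652 = 48.37 W/m².

Q̄ ≈ 48.4 W/m²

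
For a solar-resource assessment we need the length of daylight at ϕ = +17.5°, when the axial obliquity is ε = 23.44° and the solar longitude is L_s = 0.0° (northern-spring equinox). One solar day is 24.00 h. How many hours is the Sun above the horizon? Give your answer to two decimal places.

Solar declination: sin δ = sin ε · sin L_s = sin 23.44° × sin 0.0° = 0.00000, so δ = +0.000°.
cos h₀ = −tan ϕ · tan δ = −tan(+17.5°) × tan(+0.000°) = -0.0000, so h₀ = 1.5708 rad = 90.00°.
Daylight = 2h₀/(2π) × 24.00 h = (1.5708/π) × 24.00 = 12.00 h.

12.00 h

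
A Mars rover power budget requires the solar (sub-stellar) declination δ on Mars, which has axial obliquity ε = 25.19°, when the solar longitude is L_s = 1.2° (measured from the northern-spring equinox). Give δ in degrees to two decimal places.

sin δ = sin ε · sin L_s = sin 25.19° × sin 1.2° = 0.008914.
δ = arcsin(0.008914) = +0.51°.

δ = +0.51°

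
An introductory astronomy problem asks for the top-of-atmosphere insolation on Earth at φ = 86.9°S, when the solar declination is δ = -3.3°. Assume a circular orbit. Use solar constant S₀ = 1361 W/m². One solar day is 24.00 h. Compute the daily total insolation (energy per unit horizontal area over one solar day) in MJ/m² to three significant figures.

6.76 MJ/m²

cos H₀ = −tan(-86.9°) tan(-3.300°) = -1.0647 ≤ −1 ⇒ polar day, H₀ = π.
Bracket: H₀ sin φ sin δ + cos φ cos δ sin H₀ = 3.1416×-0.99854×-0.05756 + 0.05408×0.99834×0.00000 = 0.180566 + 0.000000 = 0.180566.
Q̄ = (S₀/π) × [bracket] = (1361/π) × 0.180566 = 78.225 W/m².
Daily total = Q̄ × 24.00 h × 3600 s/h = 78.225 × 24.00 × 3600 / 10⁶ = 6.759 MJ/m².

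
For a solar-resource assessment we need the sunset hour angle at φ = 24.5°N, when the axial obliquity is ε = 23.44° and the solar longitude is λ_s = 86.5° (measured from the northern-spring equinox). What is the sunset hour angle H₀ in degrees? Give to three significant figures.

Solar declination: sin δ = sin ε · sin λ_s = sin 23.44° × sin 86.5° = 0.39705, so δ = +23.394°.
cos H₀ = −tan φ · tan δ = −tan(+24.5°) × tan(+23.394°) = -0.1972, so H₀ = 1.7692 rad = 101.37°.

H₀ = 101°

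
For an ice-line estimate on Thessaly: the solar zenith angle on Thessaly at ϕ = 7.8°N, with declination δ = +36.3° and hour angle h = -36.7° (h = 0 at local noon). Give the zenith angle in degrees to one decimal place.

cos θ_z = sin ϕ sin δ + cos ϕ cos δ cos h = 0.080345 + 0.640195 = 0.720540.
θ_z = arccos(0.720540) = 43.9°.

θ_z = 43.9°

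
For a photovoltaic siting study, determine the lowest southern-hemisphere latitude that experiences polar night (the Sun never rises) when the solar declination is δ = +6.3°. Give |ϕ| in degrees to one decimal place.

Polar night requires cos h₀ = −tan ϕ tan δ ≥ 1, i.e. tan ϕ tan δ ≤ −1.
The boundary is |tan ϕ| · |tan δ| = 1, so |ϕ| = 90° − |δ| = 90° − 6.3° = 83.7° in the southern hemisphere.

|ϕ| = 83.7°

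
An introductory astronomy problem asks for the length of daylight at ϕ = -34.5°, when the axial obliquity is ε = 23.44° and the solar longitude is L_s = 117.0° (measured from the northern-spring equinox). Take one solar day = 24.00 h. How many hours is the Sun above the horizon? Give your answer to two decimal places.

Solar declination: sin δ = sin ε · sin L_s = sin 23.44° × sin 117.0° = 0.35443, so δ = +20.759°.
cos h₀ = −tan ϕ · tan δ = −tan(-34.5°) × tan(+20.759°) = 0.2605, so h₀ = 1.3072 rad = 74.90°.
Daylight = 2h₀/(2π) × 24.00 h = (1.3072/π) × 24.00 = 9.99 h.

9.99 h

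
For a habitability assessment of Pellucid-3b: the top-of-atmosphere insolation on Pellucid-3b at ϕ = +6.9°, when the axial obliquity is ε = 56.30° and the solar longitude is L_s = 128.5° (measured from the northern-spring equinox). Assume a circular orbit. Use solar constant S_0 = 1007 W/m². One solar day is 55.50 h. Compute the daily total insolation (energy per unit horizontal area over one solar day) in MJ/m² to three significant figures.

Solar declination: sin δ = sin ε · sin L_s = sin 56.30° × sin 128.5° = 0.65109, so δ = +40.624°.
cos h₀ = −tan(+6.9°) tan(+40.624°) = -0.1038, h₀ = 1.6748 rad.
Bracket: h₀ sin ϕ sin δ + cos ϕ cos δ sin h₀ = 1.6748×0.12014×0.65109 + 0.99276×0.75900×0.99460 = 0.131006 + 0.749436 = 0.880442.
Q̄ = (S_0/π) × [bracket] = (1007/π) × 0.880442 = 282.22 W/m².
Daily total = Q̄ × 55.50 h × 3600 s/h = 282.22 × 55.50 × 3600 / 10⁶ = 56.39 MJ/m².

56.4 MJ/m²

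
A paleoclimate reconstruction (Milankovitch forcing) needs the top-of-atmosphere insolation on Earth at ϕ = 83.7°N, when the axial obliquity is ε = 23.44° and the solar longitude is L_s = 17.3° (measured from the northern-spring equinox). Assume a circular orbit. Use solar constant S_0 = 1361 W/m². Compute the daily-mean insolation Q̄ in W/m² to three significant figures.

Q̄ ≈ 160 W/m²

Solar declination: sin δ = sin ε · sin L_s = sin 23.44° × sin 17.3° = 0.11829, so δ = +6.794°.
cos h₀ = −tan(+83.7°) tan(+6.794°) = -1.0791 ≤ −1 ⇒ polar day, h₀ = π.
Bracket: h₀ sin ϕ sin δ + cos ϕ cos δ sin h₀ = 3.1416×0.99396×0.11829 + 0.10973×0.99298×0.00000 = 0.369375 + 0.000000 = 0.369375.
Q̄ = (S_0/π) × [bracket] = (1361/π) × 0.369375 = 160.0 W/m².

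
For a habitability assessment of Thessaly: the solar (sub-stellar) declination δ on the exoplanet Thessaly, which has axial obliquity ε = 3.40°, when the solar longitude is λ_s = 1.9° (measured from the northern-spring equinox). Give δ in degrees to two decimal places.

δ = +0.11°

sin δ = sin ε · sin λ_s = sin 3.40° × sin 1.9° = 0.001966.
δ = arcsin(0.001966) = +0.11°.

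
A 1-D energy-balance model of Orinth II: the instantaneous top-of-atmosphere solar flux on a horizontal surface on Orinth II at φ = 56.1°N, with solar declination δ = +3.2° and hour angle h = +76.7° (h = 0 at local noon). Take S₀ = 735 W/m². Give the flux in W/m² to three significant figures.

cos θ_z = sin φ sin δ + cos φ cos δ cos h = 0.046333 + 0.128109 = 0.174442.
Flux = S₀ · cos θ_z = 735 × 0.174442 = 128.2 W/m².

128 W/m²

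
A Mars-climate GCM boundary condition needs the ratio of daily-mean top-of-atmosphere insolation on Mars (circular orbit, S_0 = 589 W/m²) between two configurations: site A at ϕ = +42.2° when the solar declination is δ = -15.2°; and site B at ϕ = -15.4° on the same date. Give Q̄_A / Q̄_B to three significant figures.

— Configuration A (ϕ=+42.2°):
cos h₀ = −tan(+42.2°) tan(-15.200°) = 0.2464, h₀ = 1.3219 rad.
Bracket: h₀ sin ϕ sin δ + cos ϕ cos δ sin h₀ = 1.3219×0.67172×-0.26219 + 0.74080×0.96502×0.96918 = -0.232811 + 0.692854 = 0.460043.
Q̄ = (S_0/π) × [bracket] = (589/π) × 0.460043 = 86.251 W/m².
— Configuration B (ϕ=-15.4°):
cos h₀ = −tan(-15.4°) tan(-15.200°) = -0.0748, h₀ = 1.6457 rad.
Bracket: h₀ sin ϕ sin δ + cos ϕ cos δ sin h₀ = 1.6457×-0.26556×-0.26219 + 0.96410×0.96502×0.99720 = 0.114585 + 0.927771 = 1.042356.
Q̄ = (S_0/π) × [bracket] = (589/π) × 1.042356 = 195.43 W/m².
Ratio Q̄_A / Q̄_B = 86.251 / 195.43 = 0.4413.

Q̄_A / Q̄_B ≈ 0.441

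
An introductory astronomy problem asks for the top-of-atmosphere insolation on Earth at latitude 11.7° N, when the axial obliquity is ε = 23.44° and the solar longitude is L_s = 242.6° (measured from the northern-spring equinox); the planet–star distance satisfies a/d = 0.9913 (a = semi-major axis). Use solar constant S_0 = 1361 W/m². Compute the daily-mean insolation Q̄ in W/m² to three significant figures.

Q̄ ≈ 343 W/m²

Solar declination: sin δ = sin ε · sin L_s = sin 23.44° × sin 242.6° = -0.35316, so δ = -20.681°.
cos h₀ = −tan(+11.7°) tan(-20.681°) = 0.0782, h₀ = 1.4925 rad.
Bracket: h₀ sin ϕ sin δ + cos ϕ cos δ sin h₀ = 1.4925×0.20279×-0.35316 + 0.97922×0.93556×0.99694 = -0.106889 + 0.913316 = 0.806427.
Inverse-square distance factor (a/d)² = 0.9913² = 0.982676.
Q̄ = (S_0/π) × 0.982676 × [bracket] = (1361/π) × 0.982676 × 0.806427 = 343.3 W/m².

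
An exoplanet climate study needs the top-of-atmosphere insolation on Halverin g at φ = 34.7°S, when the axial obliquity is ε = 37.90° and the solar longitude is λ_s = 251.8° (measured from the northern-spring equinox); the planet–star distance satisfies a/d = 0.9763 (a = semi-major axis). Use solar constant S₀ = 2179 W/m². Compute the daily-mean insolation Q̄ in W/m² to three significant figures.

Solar declination: sin δ = sin ε · sin λ_s = sin 37.90° × sin 251.8° = -0.58355, so δ = -35.701°.
cos H₀ = −tan(-34.7°) tan(-35.701°) = -0.4976, H₀ = 2.0916 rad.
Bracket: H₀ sin φ sin δ + cos φ cos δ sin H₀ = 2.0916×-0.56928×-0.58355 + 0.82214×0.81207×0.86742 = 0.694837 + 0.579120 = 1.273957.
Inverse-square distance factor (a/d)² = 0.9763² = 0.953162.
Q̄ = (S₀/π) × 0.953162 × [bracket] = (2179/π) × 0.953162 × 1.273957 = 842.2 W/m².

Q̄ ≈ 842 W/m²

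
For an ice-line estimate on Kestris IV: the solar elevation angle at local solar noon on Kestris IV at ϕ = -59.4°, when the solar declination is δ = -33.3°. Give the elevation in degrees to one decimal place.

At local noon the hour angle is zero, so the zenith angle equals |ϕ − δ| = |-59.4° − (-33.300°)| = 26.100°.
Elevation = 90° − 26.100° = 63.9°.

63.9°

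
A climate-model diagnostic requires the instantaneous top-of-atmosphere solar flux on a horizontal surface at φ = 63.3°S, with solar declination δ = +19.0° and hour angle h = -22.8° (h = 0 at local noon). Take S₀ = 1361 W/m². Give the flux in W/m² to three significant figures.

137 W/m²

cos θ_z = sin φ sin δ + cos φ cos δ cos h = -0.290853 + 0.391644 = 0.100791.
Flux = S₀ · cos θ_z = 1361 × 0.100791 = 137.2 W/m².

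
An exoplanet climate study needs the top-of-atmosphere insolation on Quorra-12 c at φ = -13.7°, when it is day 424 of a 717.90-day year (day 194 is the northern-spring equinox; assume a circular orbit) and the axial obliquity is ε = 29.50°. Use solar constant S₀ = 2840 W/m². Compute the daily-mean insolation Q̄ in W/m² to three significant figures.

Solar longitude: λ_s = 360° × (424 − 194)/717.90 = 115.336°.
sin δ = sin 29.50° × sin 115.336° = 0.44506, so δ = +26.427°.
cos H₀ = −tan(-13.7°) tan(+26.427°) = 0.1212, H₀ = 1.4493 rad.
Bracket: H₀ sin φ sin δ + cos φ cos δ sin H₀ = 1.4493×-0.23684×0.44506 + 0.97155×0.89550×0.99263 = -0.152768 + 0.863611 = 0.710843.
Q̄ = (S₀/π) × [bracket] = (2840/π) × 0.710843 = 642.6 W/m².

Q̄ ≈ 643 W/m²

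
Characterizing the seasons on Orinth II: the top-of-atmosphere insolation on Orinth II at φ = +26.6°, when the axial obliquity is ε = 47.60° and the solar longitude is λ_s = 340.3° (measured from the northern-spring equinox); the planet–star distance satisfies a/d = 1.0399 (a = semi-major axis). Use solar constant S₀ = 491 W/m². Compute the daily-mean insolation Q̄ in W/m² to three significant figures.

Solar declination: sin δ = sin ε · sin λ_s = sin 47.60° × sin 340.3° = -0.24893, so δ = -14.414°.
cos H₀ = −tan(+26.6°) tan(-14.414°) = 0.1287, H₀ = 1.4417 rad.
Bracket: H₀ sin φ sin δ + cos φ cos δ sin H₀ = 1.4417×0.44776×-0.24893 + 0.89415×0.96852×0.99168 = -0.160693 + 0.858797 = 0.698104.
Inverse-square distance factor (a/d)² = 1.0399² = 1.081392.
Q̄ = (S₀/π) × 1.081392 × [bracket] = (491/π) × 1.081392 × 0.698104 = 118.0 W/m².

Q̄ ≈ 118 W/m²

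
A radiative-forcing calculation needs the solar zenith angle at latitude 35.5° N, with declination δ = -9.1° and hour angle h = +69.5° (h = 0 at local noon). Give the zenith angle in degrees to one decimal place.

θ_z = 79.1°

cos θ_z = sin ϕ sin δ + cos ϕ cos δ cos h = -0.091843 + 0.281521 = 0.189678.
θ_z = arccos(0.189678) = 79.1°.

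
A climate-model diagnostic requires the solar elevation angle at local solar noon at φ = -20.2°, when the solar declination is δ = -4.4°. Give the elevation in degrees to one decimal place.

74.2°

At local noon the hour angle is zero, so the zenith angle equals |φ − δ| = |-20.2° − (-4.400°)| = 15.800°.
Elevation = 90° − 15.800° = 74.2°.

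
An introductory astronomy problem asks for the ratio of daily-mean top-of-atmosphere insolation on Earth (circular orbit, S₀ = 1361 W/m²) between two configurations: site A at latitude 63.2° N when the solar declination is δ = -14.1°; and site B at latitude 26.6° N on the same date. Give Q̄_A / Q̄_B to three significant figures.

Q̄_A / Q̄_B ≈ 0.215

— Configuration A (φ=+63.2°):
cos H₀ = −tan(+63.2°) tan(-14.100°) = 0.4973, H₀ = 1.0504 rad.
Bracket: H₀ sin φ sin δ + cos φ cos δ sin H₀ = 1.0504×0.89259×-0.24362 + 0.45088×0.96987×0.86760 = -0.228412 + 0.379397 = 0.150985.
Q̄ = (S₀/π) × [bracket] = (1361/π) × 0.150985 = 65.410 W/m².
— Configuration B (φ=+26.6°):
cos H₀ = −tan(+26.6°) tan(-14.100°) = 0.1258, H₀ = 1.4447 rad.
Bracket: H₀ sin φ sin δ + cos φ cos δ sin H₀ = 1.4447×0.44776×-0.24362 + 0.89415×0.96987×0.99206 = -0.157593 + 0.860324 = 0.702731.
Q̄ = (S₀/π) × [bracket] = (1361/π) × 0.702731 = 304.44 W/m².
Ratio Q̄_A / Q̄_B = 65.410 / 304.44 = 0.2149.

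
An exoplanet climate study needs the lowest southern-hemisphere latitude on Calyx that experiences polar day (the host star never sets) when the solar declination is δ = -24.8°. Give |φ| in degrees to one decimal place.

|φ| = 65.2°

Polar day requires cos H₀ = −tan φ tan δ ≤ −1, i.e. tan φ tan δ ≥ 1.
The boundary is |tan φ| · |tan δ| = 1, so |φ| = 90° − |δ| = 90° − 24.8° = 65.2° in the southern hemisphere.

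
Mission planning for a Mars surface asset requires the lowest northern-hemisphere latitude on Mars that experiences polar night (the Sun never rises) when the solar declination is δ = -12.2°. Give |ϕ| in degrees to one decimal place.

|ϕ| = 77.8°

Polar night requires cos h₀ = −tan ϕ tan δ ≥ 1, i.e. tan ϕ tan δ ≤ −1.
The boundary is |tan ϕ| · |tan δ| = 1, so |ϕ| = 90° − |δ| = 90° − 12.2° = 77.8° in the northern hemisphere.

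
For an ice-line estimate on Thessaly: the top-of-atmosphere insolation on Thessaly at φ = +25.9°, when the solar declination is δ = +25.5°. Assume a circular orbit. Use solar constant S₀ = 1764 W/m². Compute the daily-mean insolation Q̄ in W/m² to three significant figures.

Q̄ ≈ 634 W/m²

cos H₀ = −tan(+25.9°) tan(+25.500°) = -0.2316, H₀ = 1.8045 rad.
Bracket: H₀ sin φ sin δ + cos φ cos δ sin H₀ = 1.8045×0.43680×0.43051 + 0.89956×0.90259×0.97281 = 0.339330 + 0.789857 = 1.129187.
Q̄ = (S₀/π) × [bracket] = (1764/π) × 1.129187 = 634.0 W/m².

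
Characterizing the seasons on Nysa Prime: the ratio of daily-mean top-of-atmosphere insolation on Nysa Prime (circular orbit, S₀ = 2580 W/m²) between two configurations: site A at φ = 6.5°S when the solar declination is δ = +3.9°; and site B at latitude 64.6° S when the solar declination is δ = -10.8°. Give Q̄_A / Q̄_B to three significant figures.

— Configuration A (φ=-6.5°):
cos H₀ = −tan(-6.5°) tan(+3.900°) = 0.0078, H₀ = 1.5630 rad.
Bracket: H₀ sin φ sin δ + cos φ cos δ sin H₀ = 1.5630×-0.11320×0.06802 + 0.99357×0.99768×0.99997 = -0.012035 + 0.991235 = 0.979200.
Q̄ = (S₀/π) × [bracket] = (2580/π) × 0.979200 = 804.16 W/m².
— Configuration B (φ=-64.6°):
cos H₀ = −tan(-64.6°) tan(-10.800°) = -0.4017, H₀ = 1.9842 rad.
Bracket: H₀ sin φ sin δ + cos φ cos δ sin H₀ = 1.9842×-0.90334×-0.18738 + 0.42894×0.98229×0.91575 = 0.335861 + 0.385845 = 0.721706.
Q̄ = (S₀/π) × [bracket] = (2580/π) × 0.721706 = 592.69 W/m².
Ratio Q̄_A / Q̄_B = 804.16 / 592.69 = 1.357.

Q̄_A / Q̄_B ≈ 1.36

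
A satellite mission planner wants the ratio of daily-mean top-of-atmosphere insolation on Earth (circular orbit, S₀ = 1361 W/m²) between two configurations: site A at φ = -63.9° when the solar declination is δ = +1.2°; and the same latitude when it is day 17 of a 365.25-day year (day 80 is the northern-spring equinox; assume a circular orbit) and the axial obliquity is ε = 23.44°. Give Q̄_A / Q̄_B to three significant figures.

— Configuration A (φ=-63.9°):
cos H₀ = −tan(-63.9°) tan(+1.200°) = 0.0428, H₀ = 1.5280 rad.
Bracket: H₀ sin φ sin δ + cos φ cos δ sin H₀ = 1.5280×-0.89803×0.02094 + 0.43994×0.99978×0.99909 = -0.028734 + 0.439443 = 0.410709.
Q̄ = (S₀/π) × [bracket] = (1361/π) × 0.410709 = 177.93 W/m².
— Configuration B (φ=-63.9°):
Solar longitude: λ_s = 360° × (17 − 80)/365.25 = -62.094°, i.e. -62.094° + 360° = 297.906°.
sin δ = sin 23.44° × sin 297.906° = -0.35153, so δ = -20.581°.
cos H₀ = −tan(-63.9°) tan(-20.581°) = -0.7665, H₀ = 2.4442 rad.
Bracket: H₀ sin φ sin δ + cos φ cos δ sin H₀ = 2.4442×-0.89803×-0.35153 + 0.43994×0.93618×0.64226 = 0.771596 + 0.264523 = 1.036119.
Q̄ = (S₀/π) × [bracket] = (1361/π) × 1.036119 = 448.87 W/m².
Ratio Q̄_A / Q̄_B = 177.93 / 448.87 = 0.3964.

Q̄_A / Q̄_B ≈ 0.396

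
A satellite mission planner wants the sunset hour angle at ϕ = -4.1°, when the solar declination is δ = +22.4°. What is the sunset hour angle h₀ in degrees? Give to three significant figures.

cos h₀ = −tan ϕ · tan δ = −tan(-4.1°) × tan(+22.400°) = 0.0295, so h₀ = 1.5412 rad = 88.31°.

h₀ = 88.3°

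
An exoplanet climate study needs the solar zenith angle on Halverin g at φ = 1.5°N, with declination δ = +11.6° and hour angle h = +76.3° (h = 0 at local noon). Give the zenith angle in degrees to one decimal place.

cos θ_z = sin φ sin δ + cos φ cos δ cos h = 0.005264 + 0.231921 = 0.237185.
θ_z = arccos(0.237185) = 76.3°.

θ_z = 76.3°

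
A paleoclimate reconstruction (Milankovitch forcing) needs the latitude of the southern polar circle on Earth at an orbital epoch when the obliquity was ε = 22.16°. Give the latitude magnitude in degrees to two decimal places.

The polar circle is the lowest latitude that experiences at least one full rotation of continuous darkness at the northern-summer solstice; it lies at |φ| = 90° − ε = 90° − 22.16° = 67.84°.

67.84°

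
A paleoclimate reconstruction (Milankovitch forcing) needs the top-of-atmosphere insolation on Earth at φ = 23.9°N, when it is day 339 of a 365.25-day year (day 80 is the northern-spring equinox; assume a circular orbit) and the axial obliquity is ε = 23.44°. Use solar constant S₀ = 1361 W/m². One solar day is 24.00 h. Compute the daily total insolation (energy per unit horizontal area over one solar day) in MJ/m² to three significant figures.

23.0 MJ/m²

Solar longitude: λ_s = 360° × (339 − 80)/365.25 = 255.277°.
sin δ = sin 23.44° × sin 255.277° = -0.38473, so δ = -22.627°.
cos H₀ = −tan(+23.9°) tan(-22.627°) = 0.1847, H₀ = 1.3850 rad.
Bracket: H₀ sin φ sin δ + cos φ cos δ sin H₀ = 1.3850×0.40514×-0.38473 + 0.91425×0.92303×0.98279 = -0.215879 + 0.829357 = 0.613478.
Q̄ = (S₀/π) × [bracket] = (1361/π) × 0.613478 = 265.77 W/m².
Daily total = Q̄ × 24.00 h × 3600 s/h = 265.77 × 24.00 × 3600 / 10⁶ = 22.96 MJ/m².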